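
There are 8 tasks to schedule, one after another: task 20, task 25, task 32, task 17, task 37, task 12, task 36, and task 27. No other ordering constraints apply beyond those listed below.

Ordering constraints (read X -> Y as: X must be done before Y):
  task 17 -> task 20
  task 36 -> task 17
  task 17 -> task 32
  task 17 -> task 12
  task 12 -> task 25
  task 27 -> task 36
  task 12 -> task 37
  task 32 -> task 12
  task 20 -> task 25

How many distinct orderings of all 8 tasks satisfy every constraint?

Only task 27 has no prerequisites, so it must go first.
Counting all ways to extend the partial order to a total order gives 7.

7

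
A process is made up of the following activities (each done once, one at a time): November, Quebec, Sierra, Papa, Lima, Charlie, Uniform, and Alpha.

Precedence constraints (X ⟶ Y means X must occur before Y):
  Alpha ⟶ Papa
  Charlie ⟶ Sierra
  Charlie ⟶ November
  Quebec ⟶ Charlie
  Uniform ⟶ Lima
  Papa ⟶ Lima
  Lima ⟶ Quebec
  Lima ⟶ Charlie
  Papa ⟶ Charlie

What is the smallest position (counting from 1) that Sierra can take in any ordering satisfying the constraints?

7

The activities that are forced before Sierra, directly or transitively, are Quebec, Papa, Lima, Charlie, Uniform, Alpha. That's 6 activities.
So at minimum 6 activities come before Sierra, putting Sierra no earlier than position 7. That position is achievable by scheduling exactly those predecessors first.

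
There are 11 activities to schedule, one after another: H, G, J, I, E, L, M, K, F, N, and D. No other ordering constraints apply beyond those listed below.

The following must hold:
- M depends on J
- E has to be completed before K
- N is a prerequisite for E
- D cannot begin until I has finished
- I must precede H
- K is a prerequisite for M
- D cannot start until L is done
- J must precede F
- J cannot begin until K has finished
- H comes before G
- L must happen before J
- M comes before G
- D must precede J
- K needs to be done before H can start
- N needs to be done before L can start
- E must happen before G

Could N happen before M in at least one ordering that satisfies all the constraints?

Yes

Every valid ordering already has N before M (the constraints require it), so in particular at least one does.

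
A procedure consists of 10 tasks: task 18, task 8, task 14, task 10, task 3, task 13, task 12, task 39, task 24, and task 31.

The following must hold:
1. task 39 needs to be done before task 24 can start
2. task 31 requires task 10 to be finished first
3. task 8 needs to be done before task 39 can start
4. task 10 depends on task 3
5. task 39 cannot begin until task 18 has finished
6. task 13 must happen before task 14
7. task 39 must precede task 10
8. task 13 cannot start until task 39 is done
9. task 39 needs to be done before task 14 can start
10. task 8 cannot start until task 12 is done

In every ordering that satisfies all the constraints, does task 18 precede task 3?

No chain of constraints connects task 18 to task 3 in either direction.
So task 18 can come before task 3 or after — it is not forced.

No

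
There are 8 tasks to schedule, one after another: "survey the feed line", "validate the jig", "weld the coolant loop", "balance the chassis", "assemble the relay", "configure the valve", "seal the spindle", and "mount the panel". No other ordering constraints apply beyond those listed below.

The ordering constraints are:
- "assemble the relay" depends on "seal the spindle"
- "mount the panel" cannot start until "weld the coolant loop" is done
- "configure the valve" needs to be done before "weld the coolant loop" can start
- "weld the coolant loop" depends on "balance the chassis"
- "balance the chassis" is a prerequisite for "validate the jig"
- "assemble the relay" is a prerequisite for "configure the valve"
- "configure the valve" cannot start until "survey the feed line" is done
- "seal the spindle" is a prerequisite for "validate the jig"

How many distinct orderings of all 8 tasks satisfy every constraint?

The tasks with no prerequisites are "survey the feed line", "balance the chassis", "seal the spindle"; any of them can be placed first.
Systematically extending each partial ordering one task at a time and counting, there are 70 complete orderings.

70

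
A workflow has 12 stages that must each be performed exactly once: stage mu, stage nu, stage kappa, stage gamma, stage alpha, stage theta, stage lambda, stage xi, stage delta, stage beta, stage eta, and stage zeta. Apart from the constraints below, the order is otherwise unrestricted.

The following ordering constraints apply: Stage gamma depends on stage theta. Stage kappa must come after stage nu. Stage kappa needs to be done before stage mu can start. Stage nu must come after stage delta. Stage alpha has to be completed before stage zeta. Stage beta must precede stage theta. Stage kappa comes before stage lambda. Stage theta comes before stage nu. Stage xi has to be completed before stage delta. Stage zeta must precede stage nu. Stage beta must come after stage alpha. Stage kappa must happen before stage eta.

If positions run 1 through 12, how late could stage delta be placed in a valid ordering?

7

Following every chain forward from stage delta, the stages that must come later are stage mu, stage nu, stage kappa, stage lambda, stage eta — 5 of them.
So at least 5 stages follow stage delta, putting stage delta no later than position 7. That position is achievable by scheduling everything else first.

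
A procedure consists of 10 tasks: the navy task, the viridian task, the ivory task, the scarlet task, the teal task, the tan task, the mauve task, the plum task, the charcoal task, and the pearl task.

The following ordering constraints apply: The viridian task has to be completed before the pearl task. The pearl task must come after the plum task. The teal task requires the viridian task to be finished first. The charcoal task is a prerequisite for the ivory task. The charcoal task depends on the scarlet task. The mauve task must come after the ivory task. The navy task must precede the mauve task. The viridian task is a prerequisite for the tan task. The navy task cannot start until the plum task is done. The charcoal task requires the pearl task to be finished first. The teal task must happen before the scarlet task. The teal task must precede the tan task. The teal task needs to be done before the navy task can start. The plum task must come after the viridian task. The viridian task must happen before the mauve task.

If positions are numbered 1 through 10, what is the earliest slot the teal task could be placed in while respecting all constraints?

The only task forced before the teal task (directly or transitively) is the viridian task.
With 1 mandatory predecessor, the earliest the teal task can sit is position 1+1 = 2, and placing just that one first achieves it.

2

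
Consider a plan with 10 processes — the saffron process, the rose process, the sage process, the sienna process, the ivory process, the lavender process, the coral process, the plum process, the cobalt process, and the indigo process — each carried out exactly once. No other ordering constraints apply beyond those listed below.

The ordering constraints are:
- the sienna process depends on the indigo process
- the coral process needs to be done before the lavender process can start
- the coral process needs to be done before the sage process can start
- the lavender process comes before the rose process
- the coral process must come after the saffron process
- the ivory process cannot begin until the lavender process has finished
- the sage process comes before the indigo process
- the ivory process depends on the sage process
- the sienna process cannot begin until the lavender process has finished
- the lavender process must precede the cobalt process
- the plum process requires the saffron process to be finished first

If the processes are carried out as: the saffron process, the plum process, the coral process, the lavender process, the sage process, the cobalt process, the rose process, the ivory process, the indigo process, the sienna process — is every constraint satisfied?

Going through the constraints one by one, each required predecessor appears earlier in the sequence than its dependent — e.g. the lavender process (position 4) is before the sienna process (position 10), as required.

Yes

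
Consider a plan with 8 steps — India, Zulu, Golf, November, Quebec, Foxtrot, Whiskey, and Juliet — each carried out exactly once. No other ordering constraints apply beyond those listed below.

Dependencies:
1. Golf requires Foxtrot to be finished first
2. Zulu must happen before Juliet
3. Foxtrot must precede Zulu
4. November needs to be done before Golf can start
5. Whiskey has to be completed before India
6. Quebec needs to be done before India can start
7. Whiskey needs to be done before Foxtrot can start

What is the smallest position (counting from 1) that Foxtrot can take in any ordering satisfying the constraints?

2

The only step forced before Foxtrot (directly or transitively) is Whiskey.
So at minimum 1 step comes before Foxtrot, putting Foxtrot no earlier than position 2. That position is achievable by scheduling exactly that predecessor first.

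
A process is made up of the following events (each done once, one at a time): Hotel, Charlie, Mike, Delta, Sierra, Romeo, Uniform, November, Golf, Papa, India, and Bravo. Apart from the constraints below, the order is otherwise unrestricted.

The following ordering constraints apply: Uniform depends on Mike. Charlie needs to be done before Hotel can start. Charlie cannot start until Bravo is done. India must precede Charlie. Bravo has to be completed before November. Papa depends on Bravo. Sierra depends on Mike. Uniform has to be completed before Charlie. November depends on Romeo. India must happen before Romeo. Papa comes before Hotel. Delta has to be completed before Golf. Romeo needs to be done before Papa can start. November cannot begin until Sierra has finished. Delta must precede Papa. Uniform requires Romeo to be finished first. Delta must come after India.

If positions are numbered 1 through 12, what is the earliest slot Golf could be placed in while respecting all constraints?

Every event that must precede Golf has to come before it. Tracing all chains that end at Golf, those events are: Delta, India — 2 in total.
So at minimum 2 events come before Golf, putting Golf no earlier than position 3. That position is achievable by scheduling exactly those predecessors first.

3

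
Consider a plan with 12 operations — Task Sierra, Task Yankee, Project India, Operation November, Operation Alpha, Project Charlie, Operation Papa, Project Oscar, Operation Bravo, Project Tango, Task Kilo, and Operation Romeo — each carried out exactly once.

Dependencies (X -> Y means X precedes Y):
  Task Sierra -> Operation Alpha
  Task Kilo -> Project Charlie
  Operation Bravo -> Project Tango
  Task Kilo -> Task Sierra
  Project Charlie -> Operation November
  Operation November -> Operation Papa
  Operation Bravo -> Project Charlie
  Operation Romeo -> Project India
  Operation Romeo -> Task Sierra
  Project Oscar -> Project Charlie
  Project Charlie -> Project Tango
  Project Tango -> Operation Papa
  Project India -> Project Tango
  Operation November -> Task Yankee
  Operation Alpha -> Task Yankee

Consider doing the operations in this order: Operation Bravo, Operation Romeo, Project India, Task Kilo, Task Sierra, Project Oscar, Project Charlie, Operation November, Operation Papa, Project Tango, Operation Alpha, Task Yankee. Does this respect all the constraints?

No

In the proposed order, Operation Papa appears before Project Tango.
Since Project Tango is required before Operation Papa, the ordering is invalid.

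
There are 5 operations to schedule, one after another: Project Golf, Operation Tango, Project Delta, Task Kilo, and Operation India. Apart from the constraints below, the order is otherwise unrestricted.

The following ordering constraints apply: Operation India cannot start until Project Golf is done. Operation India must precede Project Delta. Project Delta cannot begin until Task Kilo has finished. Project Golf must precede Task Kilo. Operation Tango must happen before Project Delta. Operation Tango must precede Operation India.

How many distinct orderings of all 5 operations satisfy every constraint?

5

The operations with no prerequisites are Project Golf, Operation Tango; any of them can be placed first.
Counting all ways to extend the partial order to a total order gives 5.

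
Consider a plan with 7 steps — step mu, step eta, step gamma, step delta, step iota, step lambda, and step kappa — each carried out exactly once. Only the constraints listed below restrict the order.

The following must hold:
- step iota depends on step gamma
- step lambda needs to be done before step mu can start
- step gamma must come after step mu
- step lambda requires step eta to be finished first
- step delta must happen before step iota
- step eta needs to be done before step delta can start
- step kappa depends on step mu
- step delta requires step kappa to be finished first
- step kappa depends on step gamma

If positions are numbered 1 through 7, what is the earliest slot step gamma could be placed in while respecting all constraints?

4

Working backwards through the constraints from step gamma, its full set of required predecessors is step mu, step eta, step lambda — 3 of them.
With 3 mandatory predecessors, the earliest step gamma can sit is position 3+1 = 4, and placing just those 3 first achieves it.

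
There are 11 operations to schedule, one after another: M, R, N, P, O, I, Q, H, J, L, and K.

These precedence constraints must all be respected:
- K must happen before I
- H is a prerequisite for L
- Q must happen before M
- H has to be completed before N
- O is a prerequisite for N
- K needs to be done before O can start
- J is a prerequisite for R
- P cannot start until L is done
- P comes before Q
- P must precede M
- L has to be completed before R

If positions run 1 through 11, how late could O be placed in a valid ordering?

The only operation forced after O (directly or by a chain) is N.
With 1 mandatory successor out of 11 operations total, the latest slot for O is 11−1 = 10, and it's reachable by doing all non-successors before O.

10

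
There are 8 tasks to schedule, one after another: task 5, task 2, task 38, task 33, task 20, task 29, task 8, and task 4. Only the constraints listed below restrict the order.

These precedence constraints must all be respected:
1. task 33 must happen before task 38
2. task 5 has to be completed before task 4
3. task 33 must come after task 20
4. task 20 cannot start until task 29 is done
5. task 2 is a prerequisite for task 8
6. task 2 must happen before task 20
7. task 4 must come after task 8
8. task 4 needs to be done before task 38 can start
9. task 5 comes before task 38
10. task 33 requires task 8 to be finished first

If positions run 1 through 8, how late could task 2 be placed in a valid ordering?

The tasks that are forced after task 2, directly or by a chain of constraints, are task 38, task 33, task 20, task 8, task 4. That's 5 tasks.
So at least 5 tasks follow task 2, putting task 2 no later than position 3. That position is achievable by scheduling everything else first.

3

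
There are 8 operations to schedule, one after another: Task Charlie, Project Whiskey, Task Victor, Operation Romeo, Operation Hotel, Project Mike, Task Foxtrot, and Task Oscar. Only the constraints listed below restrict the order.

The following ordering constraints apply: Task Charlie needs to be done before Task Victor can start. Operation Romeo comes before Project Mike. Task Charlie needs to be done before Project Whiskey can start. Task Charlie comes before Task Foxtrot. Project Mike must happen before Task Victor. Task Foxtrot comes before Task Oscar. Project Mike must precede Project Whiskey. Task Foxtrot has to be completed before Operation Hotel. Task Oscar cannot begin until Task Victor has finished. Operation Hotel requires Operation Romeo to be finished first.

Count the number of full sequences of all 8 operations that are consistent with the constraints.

120

2 operations have no prerequisites (Task Charlie, Operation Romeo), so any of them could come first.
Enumerating by repeatedly choosing an available operation (one whose prerequisites are all placed) gives 120 distinct complete orderings.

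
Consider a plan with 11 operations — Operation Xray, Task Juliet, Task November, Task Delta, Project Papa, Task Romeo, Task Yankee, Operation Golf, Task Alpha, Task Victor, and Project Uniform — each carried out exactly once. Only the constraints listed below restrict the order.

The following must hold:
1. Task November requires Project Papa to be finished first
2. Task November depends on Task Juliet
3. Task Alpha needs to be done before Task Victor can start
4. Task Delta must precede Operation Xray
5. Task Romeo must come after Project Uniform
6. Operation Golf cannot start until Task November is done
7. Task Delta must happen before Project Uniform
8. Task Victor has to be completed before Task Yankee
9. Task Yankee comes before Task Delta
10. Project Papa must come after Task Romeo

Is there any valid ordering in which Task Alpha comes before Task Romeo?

The constraints force Task Alpha before Task Romeo, so yes — every valid ordering has Task Alpha earlier.

Yes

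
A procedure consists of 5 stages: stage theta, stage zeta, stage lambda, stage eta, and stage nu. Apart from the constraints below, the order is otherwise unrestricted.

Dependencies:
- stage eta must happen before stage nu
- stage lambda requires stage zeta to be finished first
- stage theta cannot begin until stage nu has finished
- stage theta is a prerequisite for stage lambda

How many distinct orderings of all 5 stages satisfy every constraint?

2 stages have no prerequisites (stage zeta, stage eta), so any of them could come first.
Systematically extending each partial ordering one stage at a time and counting, there are 4 complete orderings.

4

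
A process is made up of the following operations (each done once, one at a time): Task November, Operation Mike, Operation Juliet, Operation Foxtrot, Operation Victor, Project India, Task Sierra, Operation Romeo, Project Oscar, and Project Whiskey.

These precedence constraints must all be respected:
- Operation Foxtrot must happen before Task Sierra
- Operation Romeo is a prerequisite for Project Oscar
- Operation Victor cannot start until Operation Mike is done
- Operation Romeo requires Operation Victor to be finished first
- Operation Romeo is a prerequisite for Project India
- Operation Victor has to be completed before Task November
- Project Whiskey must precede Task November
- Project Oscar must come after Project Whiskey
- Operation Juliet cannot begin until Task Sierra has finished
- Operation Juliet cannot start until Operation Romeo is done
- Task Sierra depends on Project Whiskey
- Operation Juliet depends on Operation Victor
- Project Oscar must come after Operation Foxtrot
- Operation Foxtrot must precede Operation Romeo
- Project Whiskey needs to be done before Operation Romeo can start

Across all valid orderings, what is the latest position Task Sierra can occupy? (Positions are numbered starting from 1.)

Following the constraints forward from Task Sierra, its only required successor is Operation Juliet.
With 1 mandatory successor out of 10 operations total, the latest slot for Task Sierra is 10−1 = 9, and it's reachable by doing all non-successors before Task Sierra.

9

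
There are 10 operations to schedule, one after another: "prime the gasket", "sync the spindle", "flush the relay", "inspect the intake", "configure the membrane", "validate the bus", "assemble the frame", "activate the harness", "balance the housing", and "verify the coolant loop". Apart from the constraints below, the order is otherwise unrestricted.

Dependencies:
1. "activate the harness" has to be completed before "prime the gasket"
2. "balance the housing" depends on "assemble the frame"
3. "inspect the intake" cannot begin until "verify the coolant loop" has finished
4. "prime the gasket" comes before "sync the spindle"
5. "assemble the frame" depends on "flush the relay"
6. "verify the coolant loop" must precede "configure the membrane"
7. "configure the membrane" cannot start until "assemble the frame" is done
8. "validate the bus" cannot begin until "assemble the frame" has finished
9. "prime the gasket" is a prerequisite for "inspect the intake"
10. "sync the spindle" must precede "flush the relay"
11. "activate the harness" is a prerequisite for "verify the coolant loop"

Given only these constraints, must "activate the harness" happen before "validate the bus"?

Yes

Chaining the stated constraints: "activate the harness" → "prime the gasket" → "sync the spindle" → "flush the relay" → "assemble the frame" → "validate the bus".
Hence "activate the harness" necessarily comes before "validate the bus".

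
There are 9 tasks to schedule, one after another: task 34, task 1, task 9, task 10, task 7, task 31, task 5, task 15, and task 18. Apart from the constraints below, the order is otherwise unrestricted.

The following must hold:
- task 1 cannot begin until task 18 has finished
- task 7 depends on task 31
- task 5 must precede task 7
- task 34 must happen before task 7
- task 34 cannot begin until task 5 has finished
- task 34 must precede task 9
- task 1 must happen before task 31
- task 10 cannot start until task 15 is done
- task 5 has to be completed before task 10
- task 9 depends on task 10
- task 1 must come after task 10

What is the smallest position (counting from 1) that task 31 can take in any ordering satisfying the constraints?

Every task that must precede task 31 has to come before it. Tracing all chains that end at task 31, those tasks are: task 1, task 10, task 5, task 15, task 18 — 5 in total.
So at minimum 5 tasks come before task 31, putting task 31 no earlier than position 6. That position is achievable by scheduling exactly those predecessors first.

6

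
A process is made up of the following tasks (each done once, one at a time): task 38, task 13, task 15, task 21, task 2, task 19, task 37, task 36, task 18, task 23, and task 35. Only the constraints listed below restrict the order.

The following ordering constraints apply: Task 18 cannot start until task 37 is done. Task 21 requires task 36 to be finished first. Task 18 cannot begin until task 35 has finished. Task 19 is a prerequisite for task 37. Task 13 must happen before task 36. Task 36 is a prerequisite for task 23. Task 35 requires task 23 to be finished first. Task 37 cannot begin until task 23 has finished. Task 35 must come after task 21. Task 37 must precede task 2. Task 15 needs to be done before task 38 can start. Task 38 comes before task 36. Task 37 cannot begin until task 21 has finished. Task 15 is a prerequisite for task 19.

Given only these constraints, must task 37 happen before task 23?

No

The constraints actually force task 23 before task 37 (via task 23 → task 37), not the other way around.
So task 37 does not have to come before task 23 — it cannot.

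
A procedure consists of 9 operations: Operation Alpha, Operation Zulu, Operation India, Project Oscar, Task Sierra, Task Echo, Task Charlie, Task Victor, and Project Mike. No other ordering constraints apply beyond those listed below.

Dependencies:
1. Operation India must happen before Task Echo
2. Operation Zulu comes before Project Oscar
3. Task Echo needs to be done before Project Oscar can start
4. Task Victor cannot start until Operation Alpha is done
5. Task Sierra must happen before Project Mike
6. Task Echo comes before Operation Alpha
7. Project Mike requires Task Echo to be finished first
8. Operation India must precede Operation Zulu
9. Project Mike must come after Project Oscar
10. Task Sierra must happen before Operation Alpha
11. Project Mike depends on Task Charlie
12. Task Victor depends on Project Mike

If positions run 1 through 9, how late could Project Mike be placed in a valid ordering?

The only operation forced after Project Mike (directly or by a chain) is Task Victor.
So at least 1 operation follows Project Mike, putting Project Mike no later than position 8. That position is achievable by scheduling everything else first.

8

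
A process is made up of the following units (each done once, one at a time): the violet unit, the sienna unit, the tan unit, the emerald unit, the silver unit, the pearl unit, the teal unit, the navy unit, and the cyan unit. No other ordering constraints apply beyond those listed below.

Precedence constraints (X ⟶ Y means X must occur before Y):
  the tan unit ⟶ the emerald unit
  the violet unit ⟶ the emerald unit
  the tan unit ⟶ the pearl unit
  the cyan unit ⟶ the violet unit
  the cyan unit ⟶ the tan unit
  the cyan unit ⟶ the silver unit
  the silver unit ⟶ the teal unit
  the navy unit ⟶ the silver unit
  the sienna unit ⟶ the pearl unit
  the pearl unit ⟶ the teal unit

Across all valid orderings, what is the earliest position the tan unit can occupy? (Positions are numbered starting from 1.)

2

The only unit forced before the tan unit (directly or transitively) is the cyan unit.
So at minimum 1 unit comes before the tan unit, putting the tan unit no earlier than position 2. That position is achievable by scheduling exactly that predecessor first.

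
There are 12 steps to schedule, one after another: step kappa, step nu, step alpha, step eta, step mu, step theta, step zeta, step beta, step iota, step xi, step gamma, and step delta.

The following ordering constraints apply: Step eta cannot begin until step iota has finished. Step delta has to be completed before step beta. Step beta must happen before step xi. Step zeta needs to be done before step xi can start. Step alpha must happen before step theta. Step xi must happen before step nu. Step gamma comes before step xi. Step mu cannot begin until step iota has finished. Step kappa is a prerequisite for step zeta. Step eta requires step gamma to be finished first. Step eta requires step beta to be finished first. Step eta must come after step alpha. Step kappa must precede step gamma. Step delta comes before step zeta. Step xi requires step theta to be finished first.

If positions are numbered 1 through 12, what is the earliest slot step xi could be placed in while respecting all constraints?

Working backwards through the constraints from step xi, its full set of required predecessors is step kappa, step alpha, step theta, step zeta, step beta, step gamma, step delta — 7 of them.
With 7 mandatory predecessors, the earliest step xi can sit is position 7+1 = 8, and placing just those 7 first achieves it.

8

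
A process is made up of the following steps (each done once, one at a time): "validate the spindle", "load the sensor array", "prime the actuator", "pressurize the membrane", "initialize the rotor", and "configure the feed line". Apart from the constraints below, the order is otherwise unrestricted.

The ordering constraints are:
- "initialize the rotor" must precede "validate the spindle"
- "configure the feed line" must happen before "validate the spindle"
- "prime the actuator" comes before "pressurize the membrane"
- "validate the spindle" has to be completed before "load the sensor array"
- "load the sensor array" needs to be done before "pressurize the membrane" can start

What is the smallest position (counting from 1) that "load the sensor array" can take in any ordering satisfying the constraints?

The steps that are forced before "load the sensor array", directly or transitively, are "validate the spindle", "initialize the rotor", "configure the feed line". That's 3 steps.
So at minimum 3 steps come before "load the sensor array", putting "load the sensor array" no earlier than position 4. That position is achievable by scheduling exactly those predecessors first.

4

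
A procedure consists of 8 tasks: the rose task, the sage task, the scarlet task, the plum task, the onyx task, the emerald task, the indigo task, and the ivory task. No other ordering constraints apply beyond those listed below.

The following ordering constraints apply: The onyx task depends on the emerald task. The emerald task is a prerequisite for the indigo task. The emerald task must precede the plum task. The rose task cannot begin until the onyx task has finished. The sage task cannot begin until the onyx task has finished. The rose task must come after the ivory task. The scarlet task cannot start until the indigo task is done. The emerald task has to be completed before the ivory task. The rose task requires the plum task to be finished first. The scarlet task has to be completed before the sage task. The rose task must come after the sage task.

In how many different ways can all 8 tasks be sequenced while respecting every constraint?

Only the emerald task has no prerequisites, so it must go first.
Systematically extending each partial ordering one task at a time and counting, there are 90 complete orderings.

90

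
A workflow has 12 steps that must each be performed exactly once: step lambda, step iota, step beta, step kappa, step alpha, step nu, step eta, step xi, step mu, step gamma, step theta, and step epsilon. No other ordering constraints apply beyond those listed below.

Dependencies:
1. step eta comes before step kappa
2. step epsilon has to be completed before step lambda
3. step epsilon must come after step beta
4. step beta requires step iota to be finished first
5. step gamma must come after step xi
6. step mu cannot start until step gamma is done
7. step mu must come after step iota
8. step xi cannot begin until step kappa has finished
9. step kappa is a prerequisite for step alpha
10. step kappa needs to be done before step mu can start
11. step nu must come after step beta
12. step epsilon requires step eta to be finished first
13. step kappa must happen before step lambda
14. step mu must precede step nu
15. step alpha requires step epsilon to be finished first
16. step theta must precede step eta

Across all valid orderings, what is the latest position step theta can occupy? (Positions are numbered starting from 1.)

3

Following every chain forward from step theta, the steps that must come later are step lambda, step kappa, step alpha, step nu, step eta, step xi, step mu, step gamma, step epsilon — 9 of them.
So at least 9 steps follow step theta, putting step theta no later than position 3. That position is achievable by scheduling everything else first.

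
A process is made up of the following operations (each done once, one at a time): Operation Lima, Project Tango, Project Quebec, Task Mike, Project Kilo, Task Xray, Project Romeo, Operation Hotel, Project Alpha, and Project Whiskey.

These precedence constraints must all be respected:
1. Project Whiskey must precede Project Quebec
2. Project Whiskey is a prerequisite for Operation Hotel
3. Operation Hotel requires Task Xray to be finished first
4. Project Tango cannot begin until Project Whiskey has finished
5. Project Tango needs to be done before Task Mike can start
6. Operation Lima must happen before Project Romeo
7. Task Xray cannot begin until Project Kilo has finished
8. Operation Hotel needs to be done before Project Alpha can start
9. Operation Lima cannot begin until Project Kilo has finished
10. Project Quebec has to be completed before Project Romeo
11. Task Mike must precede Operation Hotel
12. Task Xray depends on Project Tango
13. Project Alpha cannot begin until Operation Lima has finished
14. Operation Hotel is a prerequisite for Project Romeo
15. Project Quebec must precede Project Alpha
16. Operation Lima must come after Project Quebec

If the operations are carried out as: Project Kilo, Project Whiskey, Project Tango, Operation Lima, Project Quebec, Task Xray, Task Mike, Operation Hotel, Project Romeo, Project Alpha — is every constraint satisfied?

No

Here Project Quebec comes after Operation Lima.
But one of the constraints requires Project Quebec before Operation Lima, so this ordering violates it.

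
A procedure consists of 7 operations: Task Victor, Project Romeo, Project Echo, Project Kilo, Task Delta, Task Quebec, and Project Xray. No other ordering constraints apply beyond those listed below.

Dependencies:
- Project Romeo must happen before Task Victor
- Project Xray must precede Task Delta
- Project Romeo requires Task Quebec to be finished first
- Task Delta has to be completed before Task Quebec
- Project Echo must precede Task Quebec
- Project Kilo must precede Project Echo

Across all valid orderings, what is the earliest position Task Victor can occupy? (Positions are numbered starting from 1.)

Every operation that must precede Task Victor has to come before it. Tracing all chains that end at Task Victor, those operations are: Project Romeo, Project Echo, Project Kilo, Task Delta, Task Quebec, Project Xray — 6 in total.
With 6 mandatory predecessors, the earliest Task Victor can sit is position 6+1 = 7, and placing just those 6 first achieves it.

7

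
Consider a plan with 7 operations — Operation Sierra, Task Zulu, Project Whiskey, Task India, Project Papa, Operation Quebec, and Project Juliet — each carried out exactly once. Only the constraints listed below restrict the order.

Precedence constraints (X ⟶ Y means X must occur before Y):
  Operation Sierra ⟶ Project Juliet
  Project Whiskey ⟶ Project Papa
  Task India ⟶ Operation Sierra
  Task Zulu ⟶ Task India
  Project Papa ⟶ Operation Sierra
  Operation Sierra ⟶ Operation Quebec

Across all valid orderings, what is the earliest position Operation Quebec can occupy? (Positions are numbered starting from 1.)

Every operation that must precede Operation Quebec has to come before it. Tracing all chains that end at Operation Quebec, those operations are: Operation Sierra, Task Zulu, Project Whiskey, Task India, Project Papa — 5 in total.
With 5 mandatory predecessors, the earliest Operation Quebec can sit is position 5+1 = 6, and placing just those 5 first achieves it.

6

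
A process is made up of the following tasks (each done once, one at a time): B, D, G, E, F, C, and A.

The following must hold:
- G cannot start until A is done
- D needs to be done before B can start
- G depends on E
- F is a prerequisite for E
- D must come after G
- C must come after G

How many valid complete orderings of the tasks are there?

2 tasks have no prerequisites (F, A), so any of them could come first.
Enumerating by repeatedly choosing an available task (one whose prerequisites are all placed) gives 9 distinct complete orderings.

9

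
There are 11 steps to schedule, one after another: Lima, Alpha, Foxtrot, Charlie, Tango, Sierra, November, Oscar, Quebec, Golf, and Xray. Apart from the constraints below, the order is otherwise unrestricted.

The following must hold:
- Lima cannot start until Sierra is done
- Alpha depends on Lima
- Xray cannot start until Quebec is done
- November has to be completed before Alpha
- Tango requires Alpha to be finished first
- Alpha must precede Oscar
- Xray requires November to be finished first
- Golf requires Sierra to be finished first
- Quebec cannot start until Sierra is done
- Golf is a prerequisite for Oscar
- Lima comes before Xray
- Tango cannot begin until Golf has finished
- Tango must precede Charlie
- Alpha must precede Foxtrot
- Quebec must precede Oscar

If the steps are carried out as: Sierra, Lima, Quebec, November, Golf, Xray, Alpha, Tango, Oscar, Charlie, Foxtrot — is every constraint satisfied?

Checking each listed constraint against this order: for instance, Quebec is in position 3 and Oscar in position 9, so that constraint holds — and the remaining constraints check out the same way.

Yes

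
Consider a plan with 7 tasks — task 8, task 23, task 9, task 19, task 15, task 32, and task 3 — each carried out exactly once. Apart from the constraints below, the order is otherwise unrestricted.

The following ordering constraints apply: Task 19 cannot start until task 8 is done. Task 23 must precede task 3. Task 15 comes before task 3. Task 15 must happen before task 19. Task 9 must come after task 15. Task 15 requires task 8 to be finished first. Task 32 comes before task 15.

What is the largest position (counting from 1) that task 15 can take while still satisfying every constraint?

4

Following every chain forward from task 15, the tasks that must come later are task 9, task 19, task 3 — 3 of them.
So at least 3 tasks follow task 15, putting task 15 no later than position 4. That position is achievable by scheduling everything else first.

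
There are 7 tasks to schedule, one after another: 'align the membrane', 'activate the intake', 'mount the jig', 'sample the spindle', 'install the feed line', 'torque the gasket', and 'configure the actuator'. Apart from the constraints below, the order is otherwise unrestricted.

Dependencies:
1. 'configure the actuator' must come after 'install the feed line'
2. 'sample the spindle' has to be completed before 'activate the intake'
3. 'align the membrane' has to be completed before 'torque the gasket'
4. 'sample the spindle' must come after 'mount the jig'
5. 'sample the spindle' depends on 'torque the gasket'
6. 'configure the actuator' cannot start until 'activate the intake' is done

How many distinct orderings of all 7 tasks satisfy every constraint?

The tasks with no prerequisites are 'align the membrane', 'mount the jig', 'install the feed line'; any of them can be placed first.
Counting all ways to extend the partial order to a total order gives 18.

18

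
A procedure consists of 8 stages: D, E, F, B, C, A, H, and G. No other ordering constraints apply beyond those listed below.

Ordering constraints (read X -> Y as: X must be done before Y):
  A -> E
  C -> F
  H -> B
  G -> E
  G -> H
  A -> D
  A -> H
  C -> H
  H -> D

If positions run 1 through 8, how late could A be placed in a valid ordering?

Every stage that must follow A has to come after it. Tracing all chains starting from A, those stages are: D, E, B, H — 4 in total.
With 4 mandatory successors out of 8 stages total, the latest slot for A is 8−4 = 4, and it's reachable by doing all non-successors before A.

4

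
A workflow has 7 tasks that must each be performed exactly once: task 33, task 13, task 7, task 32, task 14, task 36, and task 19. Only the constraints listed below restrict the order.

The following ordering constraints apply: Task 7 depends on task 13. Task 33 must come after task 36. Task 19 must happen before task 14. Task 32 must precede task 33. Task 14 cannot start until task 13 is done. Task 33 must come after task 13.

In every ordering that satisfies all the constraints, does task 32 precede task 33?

Yes

Tracing the constraints gives a chain: task 32 → task 33.
Hence task 32 necessarily comes before task 33.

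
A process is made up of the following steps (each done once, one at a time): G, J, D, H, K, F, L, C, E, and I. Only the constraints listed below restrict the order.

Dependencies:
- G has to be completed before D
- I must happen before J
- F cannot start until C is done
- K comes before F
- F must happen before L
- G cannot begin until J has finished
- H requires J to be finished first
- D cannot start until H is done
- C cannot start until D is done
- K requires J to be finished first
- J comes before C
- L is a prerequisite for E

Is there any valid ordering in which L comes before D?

No

There is a dependency chain D → C → F → L, so L always comes after D.
So no valid ordering can have L before D.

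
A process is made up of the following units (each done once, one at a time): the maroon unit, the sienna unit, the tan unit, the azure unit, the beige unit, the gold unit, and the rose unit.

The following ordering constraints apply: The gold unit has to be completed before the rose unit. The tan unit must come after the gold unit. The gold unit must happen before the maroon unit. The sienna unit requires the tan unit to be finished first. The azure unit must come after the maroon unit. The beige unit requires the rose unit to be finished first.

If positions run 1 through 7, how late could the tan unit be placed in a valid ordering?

6

The only unit forced after the tan unit (directly or by a chain) is the sienna unit.
With 1 mandatory successor out of 7 units total, the latest slot for the tan unit is 7−1 = 6, and it's reachable by doing all non-successors before the tan unit.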